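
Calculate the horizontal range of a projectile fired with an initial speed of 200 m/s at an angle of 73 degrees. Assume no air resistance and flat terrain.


R = v0^2 * sin(2*theta) / g = 200^2 * sin(2*73°) / 9.81 = 2280 m

2280 m


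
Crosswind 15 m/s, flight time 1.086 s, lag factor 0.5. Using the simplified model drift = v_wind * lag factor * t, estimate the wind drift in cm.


drift = v_wind * lag * t = 15 * 0.5 * 1.086 = 8.145 m ≈ 814.5 cm

814.5 cm


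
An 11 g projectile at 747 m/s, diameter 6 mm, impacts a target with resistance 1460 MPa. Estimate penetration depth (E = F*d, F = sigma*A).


A = pi*(d/2)^2 = pi*(6/2)^2 = 28.2743 mm^2
E = 0.5*m*v^2 = 0.5*0.011*747^2 = 3069.05 J
depth = E/(sigma*A) = 3069.05 J / (1460 MPa * 28.2743 mm^2) = 3069.05/(1460 * 28.2743) m = 0.0743462 m ≈ 74.35 mm

74.35 mm


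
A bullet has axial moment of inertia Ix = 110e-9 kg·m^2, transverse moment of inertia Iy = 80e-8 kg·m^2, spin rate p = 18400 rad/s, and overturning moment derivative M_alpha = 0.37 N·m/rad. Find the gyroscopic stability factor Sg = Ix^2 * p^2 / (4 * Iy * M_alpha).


Sg = Ix^2 * p^2 / (4 * Iy * M_alpha) = (110e-9)^2 * 18400^2 / (4 * 80e-8 * 0.37) = 3.46

3.46


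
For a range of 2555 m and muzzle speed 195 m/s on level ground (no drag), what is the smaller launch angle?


sin(2*theta) = R*g/v0^2 = 2555*9.81/195^2 = 0.65916, theta = arcsin(0.65916)/2 = 20.62°

20.62 degrees


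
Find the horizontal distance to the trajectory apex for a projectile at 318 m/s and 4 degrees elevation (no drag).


R = v0^2*sin(2*theta)/g = 318^2*sin(2*4°)/9.81 = 1434.63 m
apex_dist = R/2 = 1434.63/2 = 717.3 m

717.3 m


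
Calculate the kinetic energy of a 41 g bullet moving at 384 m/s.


E = 0.5*m*v^2 = 0.5*0.041*384^2 = 3023 J

3023 J


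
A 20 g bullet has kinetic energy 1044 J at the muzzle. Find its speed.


v = sqrt(2*E/m) = sqrt(2*1044/0.02) = 323.1 m/s

323.1 m/s


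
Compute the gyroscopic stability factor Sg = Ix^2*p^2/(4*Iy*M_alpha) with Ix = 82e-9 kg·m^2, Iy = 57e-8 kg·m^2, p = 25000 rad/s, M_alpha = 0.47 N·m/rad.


Sg = Ix^2 * p^2 / (4 * Iy * M_alpha) = (82e-9)^2 * 25000^2 / (4 * 57e-8 * 0.47) = 3.922

3.922


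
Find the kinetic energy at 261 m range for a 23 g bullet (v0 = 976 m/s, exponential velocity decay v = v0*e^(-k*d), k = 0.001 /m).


v = v0*exp(-k*d) = 976*exp(-0.001*261) = 751.794 m/s
E = 0.5*m*v^2 = 0.5*0.023*751.794^2 = 6500 J

6500 J


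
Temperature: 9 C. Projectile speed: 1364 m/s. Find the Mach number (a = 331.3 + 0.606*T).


a = 331.3 + 0.606*(9) = 336.754 m/s
M = v/a = 1364/336.754 = 4.05

4.05


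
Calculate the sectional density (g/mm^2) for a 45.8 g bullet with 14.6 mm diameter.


SD = m/d^2 = 45.8/14.6^2 = 0.2149 g/mm^2

0.2149 g/mm^2


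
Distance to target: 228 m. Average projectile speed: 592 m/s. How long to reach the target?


t = d/v = 228/592 = 0.3851 s

0.3851 s


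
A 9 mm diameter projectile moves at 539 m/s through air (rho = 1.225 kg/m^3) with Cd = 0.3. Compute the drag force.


A = pi*(d/2)^2 = pi*(9/2000)^2 = 6.36173e-05 m^2
Fd = 0.5*Cd*rho*A*v^2 = 0.5*0.3*1.225*6.36173e-05*539^2 = 3.396 N

3.396 N


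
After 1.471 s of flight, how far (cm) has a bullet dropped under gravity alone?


drop = 0.5*g*t^2 = 0.5*9.81*1.471^2 = 10.6136 m ≈ 1061 cm

1061 cm


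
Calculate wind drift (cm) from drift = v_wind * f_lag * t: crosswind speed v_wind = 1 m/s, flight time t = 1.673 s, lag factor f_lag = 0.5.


drift = v_wind * lag * t = 1 * 0.5 * 1.673 = 0.8365 m ≈ 83.65 cm

83.65 cm


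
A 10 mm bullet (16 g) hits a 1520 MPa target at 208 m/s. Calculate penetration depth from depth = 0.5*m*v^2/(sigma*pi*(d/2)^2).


A = pi*(d/2)^2 = pi*(10/2)^2 = 78.5398 mm^2
E = 0.5*m*v^2 = 0.5*0.016*208^2 = 346.112 J
depth = E/(sigma*A) = 346.112 J / (1520 MPa * 78.5398 mm^2) = 346.112/(1520 * 78.5398) m = 0.00289923 m ≈ 2.899 mm

2.899 mm


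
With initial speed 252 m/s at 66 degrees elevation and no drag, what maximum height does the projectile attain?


H = (v0*sin(theta))^2 / (2g) = (252*sin(66°))^2 / (2*9.81) = 2701 m

2701 m


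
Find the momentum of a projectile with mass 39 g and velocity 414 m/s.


p = m*v = 0.039*414 = 16.15 kg·m/s

16.15 kg·m/s


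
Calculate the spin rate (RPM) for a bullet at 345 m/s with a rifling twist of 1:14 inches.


twist_m = 14*0.0254 = 0.3556 m
spin = v/twist = 345/0.3556 = 970.1912 rev/s
RPM = spin*60 = 970.1912*60 ≈ 58211 RPM

58211 RPM


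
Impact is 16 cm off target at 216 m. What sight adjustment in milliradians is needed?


1 mrad subtends 1 cm per 10 m of range, so adj = error_cm / (dist_m / 10) = 16 / (216/10) = 0.7407 mrad

0.7407 mrad


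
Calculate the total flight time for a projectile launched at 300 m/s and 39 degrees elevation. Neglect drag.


T = 2*v0*sin(theta)/g = 2*300*sin(39°)/9.81 = 38.49 s

38.49 s


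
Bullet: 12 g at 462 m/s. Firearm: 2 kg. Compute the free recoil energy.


v_r = m_p*v_p/m_gun = 0.012*462/2 = 2.772 m/s, E_r = 0.5*m_gun*v_r^2 = 0.5*2*2.772^2 = 7.684 J

7.684 J


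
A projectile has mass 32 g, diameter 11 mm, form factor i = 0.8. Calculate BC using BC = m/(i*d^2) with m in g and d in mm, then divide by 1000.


BC = m/(i*d^2*1000) = 32/(0.8 * 11^2 * 1000) = 0.0003306

0.0003306


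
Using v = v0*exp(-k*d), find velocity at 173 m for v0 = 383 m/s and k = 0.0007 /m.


v = v0*exp(-k*d) = 383*exp(-0.0007*173) = 339.3 m/s

339.3 m/s


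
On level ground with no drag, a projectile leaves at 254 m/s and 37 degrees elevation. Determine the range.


R = v0^2 * sin(2*theta) / g = 254^2 * sin(2*37°) / 9.81 = 6322 m

6322 m


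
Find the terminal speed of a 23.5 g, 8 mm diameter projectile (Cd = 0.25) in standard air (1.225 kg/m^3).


A = pi*(d/2)^2 = pi*(8/2000)^2 = 5.02655e-05 m^2
vt = sqrt(2mg/(Cd*rho*A)) = sqrt(2*0.0235*9.81/(0.25 * 1.225 * 5.02655e-05)) = 173.1 m/s

173.1 m/s


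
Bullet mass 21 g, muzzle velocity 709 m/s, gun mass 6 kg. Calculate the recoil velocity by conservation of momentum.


v_recoil = m_p * v_p / m_gun = 0.021 * 709 / 6 = 2.482 m/s

2.482 m/s


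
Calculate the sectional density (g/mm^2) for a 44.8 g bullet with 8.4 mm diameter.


SD = m/d^2 = 44.8/8.4^2 = 0.6349 g/mm^2

0.6349 g/mm^2


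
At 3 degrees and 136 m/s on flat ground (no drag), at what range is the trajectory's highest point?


R = v0^2*sin(2*theta)/g = 136^2*sin(2*3°)/9.81 = 197.08 m
apex_dist = R/2 = 197.08/2 = 98.54 m

98.54 m


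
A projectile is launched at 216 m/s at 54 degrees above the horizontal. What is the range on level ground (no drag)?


R = v0^2 * sin(2*theta) / g = 216^2 * sin(2*54°) / 9.81 = 4523 m

4523 m


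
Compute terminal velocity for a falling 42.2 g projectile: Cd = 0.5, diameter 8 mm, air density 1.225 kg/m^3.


A = pi*(d/2)^2 = pi*(8/2000)^2 = 5.02655e-05 m^2
vt = sqrt(2mg/(Cd*rho*A)) = sqrt(2*0.0422*9.81/(0.5 * 1.225 * 5.02655e-05)) = 164 m/s

164 m/s


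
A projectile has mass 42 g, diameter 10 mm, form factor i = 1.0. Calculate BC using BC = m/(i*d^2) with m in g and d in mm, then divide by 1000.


BC = m/(i*d^2*1000) = 42/(1.0 * 10^2 * 1000) = 0.00042

0.00042


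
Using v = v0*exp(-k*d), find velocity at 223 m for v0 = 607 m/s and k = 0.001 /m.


v = v0*exp(-k*d) = 607*exp(-0.001*223) = 485.7 m/s

485.7 m/s


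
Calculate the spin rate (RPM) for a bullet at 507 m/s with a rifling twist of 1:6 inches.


twist_m = 6*0.0254 = 0.1524 m
spin = v/twist = 507/0.1524 = 3326.772 rev/s
RPM = spin*60 = 3326.772*60 ≈ 199606 RPM

199606 RPM


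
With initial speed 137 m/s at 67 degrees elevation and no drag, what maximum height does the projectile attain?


H = (v0*sin(theta))^2 / (2g) = (137*sin(67°))^2 / (2*9.81) = 810.6 m

810.6 m


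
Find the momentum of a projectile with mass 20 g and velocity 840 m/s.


p = m*v = 0.02*840 = 16.8 kg·m/s

16.8 kg·m/s


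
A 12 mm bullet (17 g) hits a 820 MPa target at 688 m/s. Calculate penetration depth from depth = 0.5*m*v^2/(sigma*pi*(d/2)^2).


A = pi*(d/2)^2 = pi*(12/2)^2 = 113.097 mm^2
E = 0.5*m*v^2 = 0.5*0.017*688^2 = 4023.42 J
depth = E/(sigma*A) = 4023.42 J / (820 MPa * 113.097 mm^2) = 4023.42/(820 * 113.097) m = 0.043384 m ≈ 43.38 mm

43.38 mm


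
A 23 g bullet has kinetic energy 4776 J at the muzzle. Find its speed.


v = sqrt(2*E/m) = sqrt(2*4776/0.023) = 644.4 m/s

644.4 m/s


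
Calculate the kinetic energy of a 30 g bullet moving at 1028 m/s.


E = 0.5*m*v^2 = 0.5*0.03*1028^2 = 15852 J

15852 J


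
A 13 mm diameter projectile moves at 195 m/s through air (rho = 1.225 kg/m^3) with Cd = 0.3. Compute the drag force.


A = pi*(d/2)^2 = pi*(13/2000)^2 = 1.32732e-04 m^2
Fd = 0.5*Cd*rho*A*v^2 = 0.5*0.3*1.225*1.32732e-04*195^2 = 0.9274 N

0.9274 N


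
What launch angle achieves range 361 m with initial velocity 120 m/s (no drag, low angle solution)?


sin(2*theta) = R*g/v0^2 = 361*9.81/120^2 = 0.245931, theta = arcsin(0.245931)/2 = 7.118°

7.118 degrees


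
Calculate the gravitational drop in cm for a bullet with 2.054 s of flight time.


drop = 0.5*g*t^2 = 0.5*9.81*2.054^2 = 20.6938 m ≈ 2069 cm

2069 cm


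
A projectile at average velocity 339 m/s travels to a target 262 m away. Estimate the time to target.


t = d/v = 262/339 = 0.7729 s

0.7729 s


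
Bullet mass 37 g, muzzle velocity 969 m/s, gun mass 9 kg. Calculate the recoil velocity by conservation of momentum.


v_recoil = m_p * v_p / m_gun = 0.037 * 969 / 9 = 3.984 m/s

3.984 m/s


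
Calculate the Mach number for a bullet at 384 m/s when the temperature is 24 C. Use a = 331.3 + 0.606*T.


a = 331.3 + 0.606*(24) = 345.844 m/s
M = v/a = 384/345.844 = 1.11

1.11


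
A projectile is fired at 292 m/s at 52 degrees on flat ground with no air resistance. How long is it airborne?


T = 2*v0*sin(theta)/g = 2*292*sin(52°)/9.81 = 46.91 s

46.91 s


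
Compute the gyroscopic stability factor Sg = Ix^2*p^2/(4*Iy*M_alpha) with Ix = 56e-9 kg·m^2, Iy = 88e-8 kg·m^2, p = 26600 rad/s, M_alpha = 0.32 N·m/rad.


Sg = Ix^2 * p^2 / (4 * Iy * M_alpha) = (56e-9)^2 * 26600^2 / (4 * 88e-8 * 0.32) = 1.97

1.97


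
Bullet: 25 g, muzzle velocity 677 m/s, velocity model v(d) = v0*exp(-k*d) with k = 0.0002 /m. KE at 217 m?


v = v0*exp(-k*d) = 677*exp(-0.0002*217) = 648.247 m/s
E = 0.5*m*v^2 = 0.5*0.025*648.247^2 = 5253 J

5253 J


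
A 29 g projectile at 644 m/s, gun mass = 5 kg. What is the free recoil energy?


v_r = m_p*v_p/m_gun = 0.029*644/5 = 3.7352 m/s, E_r = 0.5*m_gun*v_r^2 = 0.5*5*3.7352^2 = 34.88 J

34.88 J


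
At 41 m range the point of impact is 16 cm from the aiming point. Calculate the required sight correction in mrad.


1 mrad subtends 1 cm per 10 m of range, so adj = error_cm / (dist_m / 10) = 16 / (41/10) = 3.902 mrad

3.902 mrad


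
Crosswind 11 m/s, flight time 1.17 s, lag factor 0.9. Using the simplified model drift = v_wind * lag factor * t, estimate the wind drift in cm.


drift = v_wind * lag * t = 11 * 0.9 * 1.17 = 11.583 m ≈ 1158 cm

1158 cm


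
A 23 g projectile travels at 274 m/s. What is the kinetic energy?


E = 0.5*m*v^2 = 0.5*0.023*274^2 = 863.4 J

863.4 J


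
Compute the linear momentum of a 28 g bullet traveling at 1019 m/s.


p = m*v = 0.028*1019 = 28.53 kg·m/s

28.53 kg·m/s


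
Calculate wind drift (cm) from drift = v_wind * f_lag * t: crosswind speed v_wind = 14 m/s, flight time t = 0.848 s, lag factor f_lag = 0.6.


drift = v_wind * lag * t = 14 * 0.6 * 0.848 = 7.1232 m ≈ 712.3 cm

712.3 cm


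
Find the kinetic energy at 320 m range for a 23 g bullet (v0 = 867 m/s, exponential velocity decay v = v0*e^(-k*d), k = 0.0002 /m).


v = v0*exp(-k*d) = 867*exp(-0.0002*320) = 813.25 m/s
E = 0.5*m*v^2 = 0.5*0.023*813.25^2 = 7606 J

7606 J


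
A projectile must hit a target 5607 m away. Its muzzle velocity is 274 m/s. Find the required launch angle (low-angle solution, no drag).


sin(2*theta) = R*g/v0^2 = 5607*9.81/274^2 = 0.732653, theta = arcsin(0.732653)/2 = 23.55°

23.55 degrees


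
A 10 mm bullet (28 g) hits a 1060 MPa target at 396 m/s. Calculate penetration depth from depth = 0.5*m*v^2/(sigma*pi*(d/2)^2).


A = pi*(d/2)^2 = pi*(10/2)^2 = 78.5398 mm^2
E = 0.5*m*v^2 = 0.5*0.028*396^2 = 2195.42 J
depth = E/(sigma*A) = 2195.42 J / (1060 MPa * 78.5398 mm^2) = 2195.42/(1060 * 78.5398) m = 0.0263708 m ≈ 26.37 mm

26.37 mm


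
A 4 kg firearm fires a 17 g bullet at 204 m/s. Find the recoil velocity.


v_recoil = m_p * v_p / m_gun = 0.017 * 204 / 4 = 0.867 m/s

0.867 m/s


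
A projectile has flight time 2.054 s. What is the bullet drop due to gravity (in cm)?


drop = 0.5*g*t^2 = 0.5*9.81*2.054^2 = 20.6938 m ≈ 2069 cm

2069 cm


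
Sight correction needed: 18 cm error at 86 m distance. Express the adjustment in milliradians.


1 mrad subtends 1 cm per 10 m of range, so adj = error_cm / (dist_m / 10) = 18 / (86/10) = 2.093 mrad

2.093 mrad


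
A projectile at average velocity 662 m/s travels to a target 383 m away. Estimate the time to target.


t = d/v = 383/662 = 0.5785 s

0.5785 s


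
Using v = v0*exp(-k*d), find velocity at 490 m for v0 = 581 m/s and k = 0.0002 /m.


v = v0*exp(-k*d) = 581*exp(-0.0002*490) = 526.8 m/s

526.8 m/s


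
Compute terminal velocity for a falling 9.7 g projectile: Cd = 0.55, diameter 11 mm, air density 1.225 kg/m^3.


A = pi*(d/2)^2 = pi*(11/2000)^2 = 9.50332e-05 m^2
vt = sqrt(2mg/(Cd*rho*A)) = sqrt(2*0.0097*9.81/(0.55 * 1.225 * 9.50332e-05)) = 54.52 m/s

54.52 m/s


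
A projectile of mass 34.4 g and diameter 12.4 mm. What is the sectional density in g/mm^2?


SD = m/d^2 = 34.4/12.4^2 = 0.2237 g/mm^2

0.2237 g/mm^2


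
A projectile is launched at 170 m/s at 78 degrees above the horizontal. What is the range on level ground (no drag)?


R = v0^2 * sin(2*theta) / g = 170^2 * sin(2*78°) / 9.81 = 1198 m

1198 m


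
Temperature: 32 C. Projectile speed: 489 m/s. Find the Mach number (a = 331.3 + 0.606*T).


a = 331.3 + 0.606*(32) = 350.692 m/s
M = v/a = 489/350.692 = 1.394

1.394


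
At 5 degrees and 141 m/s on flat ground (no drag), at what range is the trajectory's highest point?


R = v0^2*sin(2*theta)/g = 141^2*sin(2*5°)/9.81 = 351.916 m
apex_dist = R/2 = 351.916/2 = 176 m

176 m


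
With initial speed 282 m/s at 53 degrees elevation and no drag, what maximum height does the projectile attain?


H = (v0*sin(theta))^2 / (2g) = (282*sin(53°))^2 / (2*9.81) = 2585 m

2585 m


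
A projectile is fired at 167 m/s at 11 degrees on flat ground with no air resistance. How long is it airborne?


T = 2*v0*sin(theta)/g = 2*167*sin(11°)/9.81 = 6.496 s

6.496 s


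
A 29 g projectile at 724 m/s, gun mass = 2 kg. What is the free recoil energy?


v_r = m_p*v_p/m_gun = 0.029*724/2 = 10.498 m/s, E_r = 0.5*m_gun*v_r^2 = 0.5*2*10.498^2 = 110.2 J

110.2 J


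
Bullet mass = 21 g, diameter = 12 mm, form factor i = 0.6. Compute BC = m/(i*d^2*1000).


BC = m/(i*d^2*1000) = 21/(0.6 * 12^2 * 1000) = 0.0002431

0.0002431


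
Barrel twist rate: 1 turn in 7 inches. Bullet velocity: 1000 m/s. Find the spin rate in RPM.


twist_m = 7*0.0254 = 0.1778 m
spin = v/twist = 1000/0.1778 = 5624.297 rev/s
RPM = spin*60 = 5624.297*60 ≈ 337458 RPM

337458 RPM


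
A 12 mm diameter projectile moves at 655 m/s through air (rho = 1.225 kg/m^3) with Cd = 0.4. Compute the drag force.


A = pi*(d/2)^2 = pi*(12/2000)^2 = 1.13097e-04 m^2
Fd = 0.5*Cd*rho*A*v^2 = 0.5*0.4*1.225*1.13097e-04*655^2 = 11.89 N

11.89 N


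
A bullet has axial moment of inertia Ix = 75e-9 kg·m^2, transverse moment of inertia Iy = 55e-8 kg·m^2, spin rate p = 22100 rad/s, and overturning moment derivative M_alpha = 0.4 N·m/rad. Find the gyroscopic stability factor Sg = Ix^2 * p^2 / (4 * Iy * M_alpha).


Sg = Ix^2 * p^2 / (4 * Iy * M_alpha) = (75e-9)^2 * 22100^2 / (4 * 55e-8 * 0.4) = 3.122

3.122


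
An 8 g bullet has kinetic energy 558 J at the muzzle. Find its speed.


v = sqrt(2*E/m) = sqrt(2*558/0.008) = 373.5 m/s

373.5 m/s


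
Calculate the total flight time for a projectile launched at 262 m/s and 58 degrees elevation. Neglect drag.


T = 2*v0*sin(theta)/g = 2*262*sin(58°)/9.81 = 45.3 s

45.3 s


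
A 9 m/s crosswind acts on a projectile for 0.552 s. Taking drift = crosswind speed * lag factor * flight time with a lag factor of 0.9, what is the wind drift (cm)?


drift = v_wind * lag * t = 9 * 0.9 * 0.552 = 4.4712 m ≈ 447.1 cm

447.1 cm


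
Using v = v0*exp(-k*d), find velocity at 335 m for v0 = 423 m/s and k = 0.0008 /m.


v = v0*exp(-k*d) = 423*exp(-0.0008*335) = 323.6 m/s

323.6 m/s


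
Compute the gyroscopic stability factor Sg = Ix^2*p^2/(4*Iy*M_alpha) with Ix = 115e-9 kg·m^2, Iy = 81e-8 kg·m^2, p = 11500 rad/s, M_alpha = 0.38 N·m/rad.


Sg = Ix^2 * p^2 / (4 * Iy * M_alpha) = (115e-9)^2 * 11500^2 / (4 * 81e-8 * 0.38) = 1.421

1.421


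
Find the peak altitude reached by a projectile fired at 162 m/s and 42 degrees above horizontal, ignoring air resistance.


H = (v0*sin(theta))^2 / (2g) = (162*sin(42°))^2 / (2*9.81) = 598.9 m

598.9 m


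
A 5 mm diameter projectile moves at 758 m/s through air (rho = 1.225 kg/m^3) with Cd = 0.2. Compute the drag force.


A = pi*(d/2)^2 = pi*(5/2000)^2 = 1.96350e-05 m^2
Fd = 0.5*Cd*rho*A*v^2 = 0.5*0.2*1.225*1.96350e-05*758^2 = 1.382 N

1.382 N


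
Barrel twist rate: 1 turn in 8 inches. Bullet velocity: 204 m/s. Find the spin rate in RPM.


twist_m = 8*0.0254 = 0.2032 m
spin = v/twist = 204/0.2032 = 1003.937 rev/s
RPM = spin*60 = 1003.937*60 ≈ 60236 RPM

60236 RPM


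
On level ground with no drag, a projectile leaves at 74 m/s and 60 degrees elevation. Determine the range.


R = v0^2 * sin(2*theta) / g = 74^2 * sin(2*60°) / 9.81 = 483.4 m

483.4 m


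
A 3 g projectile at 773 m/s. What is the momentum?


p = m*v = 0.003*773 = 2.319 kg·m/s

2.319 kg·m/s


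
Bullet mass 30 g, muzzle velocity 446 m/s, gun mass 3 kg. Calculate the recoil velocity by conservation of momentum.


v_recoil = m_p * v_p / m_gun = 0.03 * 446 / 3 = 4.46 m/s

4.46 m/s


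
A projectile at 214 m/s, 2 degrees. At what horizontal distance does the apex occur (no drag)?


R = v0^2*sin(2*theta)/g = 214^2*sin(2*2°)/9.81 = 325.644 m
apex_dist = R/2 = 325.644/2 = 162.8 m

162.8 m


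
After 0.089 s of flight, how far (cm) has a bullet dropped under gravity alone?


drop = 0.5*g*t^2 = 0.5*9.81*0.089^2 = 0.0388525 m ≈ 3.885 cm

3.885 cm


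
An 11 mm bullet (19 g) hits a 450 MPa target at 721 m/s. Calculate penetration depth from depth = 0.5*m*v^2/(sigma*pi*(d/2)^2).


A = pi*(d/2)^2 = pi*(11/2)^2 = 95.0332 mm^2
E = 0.5*m*v^2 = 0.5*0.019*721^2 = 4938.49 J
depth = E/(sigma*A) = 4938.49 J / (450 MPa * 95.0332 mm^2) = 4938.49/(450 * 95.0332) m = 0.11548 m ≈ 115.5 mm

115.5 mm


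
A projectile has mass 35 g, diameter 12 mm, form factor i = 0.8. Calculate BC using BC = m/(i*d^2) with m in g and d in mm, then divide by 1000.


BC = m/(i*d^2*1000) = 35/(0.8 * 12^2 * 1000) = 0.0003038

0.0003038


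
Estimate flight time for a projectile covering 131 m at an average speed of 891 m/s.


t = d/v = 131/891 = 0.147 s

0.147 s


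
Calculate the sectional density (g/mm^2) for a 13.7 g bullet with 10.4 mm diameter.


SD = m/d^2 = 13.7/10.4^2 = 0.1267 g/mm^2

0.1267 g/mm^2


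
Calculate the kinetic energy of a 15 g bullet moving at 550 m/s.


E = 0.5*m*v^2 = 0.5*0.015*550^2 = 2269 J

2269 J


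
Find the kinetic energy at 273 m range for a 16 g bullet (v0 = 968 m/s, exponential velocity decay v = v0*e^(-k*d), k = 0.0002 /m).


v = v0*exp(-k*d) = 968*exp(-0.0002*273) = 916.564 m/s
E = 0.5*m*v^2 = 0.5*0.016*916.564^2 = 6721 J

6721 J


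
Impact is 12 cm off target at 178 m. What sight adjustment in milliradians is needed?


1 mrad subtends 1 cm per 10 m of range, so adj = error_cm / (dist_m / 10) = 12 / (178/10) = 0.6742 mrad

0.6742 mrad


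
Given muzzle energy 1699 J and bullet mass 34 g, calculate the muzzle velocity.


v = sqrt(2*E/m) = sqrt(2*1699/0.034) = 316.1 m/s

316.1 m/s


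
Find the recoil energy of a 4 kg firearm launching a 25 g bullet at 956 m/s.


v_r = m_p*v_p/m_gun = 0.025*956/4 = 5.975 m/s, E_r = 0.5*m_gun*v_r^2 = 0.5*4*5.975^2 = 71.4 J

71.4 J


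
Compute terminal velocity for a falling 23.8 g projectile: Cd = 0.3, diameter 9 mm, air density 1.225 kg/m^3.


A = pi*(d/2)^2 = pi*(9/2000)^2 = 6.36173e-05 m^2
vt = sqrt(2mg/(Cd*rho*A)) = sqrt(2*0.0238*9.81/(0.3 * 1.225 * 6.36173e-05)) = 141.3 m/s

141.3 m/s


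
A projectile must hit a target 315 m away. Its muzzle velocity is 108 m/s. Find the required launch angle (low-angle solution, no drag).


sin(2*theta) = R*g/v0^2 = 315*9.81/108^2 = 0.264931, theta = arcsin(0.264931)/2 = 7.681°

7.681 degrees


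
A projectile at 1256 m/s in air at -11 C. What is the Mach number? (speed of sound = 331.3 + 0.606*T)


a = 331.3 + 0.606*(-11) = 324.634 m/s
M = v/a = 1256/324.634 = 3.869

3.869


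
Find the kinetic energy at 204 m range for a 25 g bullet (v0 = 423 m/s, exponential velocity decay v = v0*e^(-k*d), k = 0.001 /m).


v = v0*exp(-k*d) = 423*exp(-0.001*204) = 344.941 m/s
E = 0.5*m*v^2 = 0.5*0.025*344.941^2 = 1487 J

1487 J


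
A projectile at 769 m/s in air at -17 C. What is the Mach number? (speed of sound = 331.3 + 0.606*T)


a = 331.3 + 0.606*(-17) = 320.998 m/s
M = v/a = 769/320.998 = 2.396

2.396


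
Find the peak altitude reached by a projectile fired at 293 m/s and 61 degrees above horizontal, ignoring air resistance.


H = (v0*sin(theta))^2 / (2g) = (293*sin(61°))^2 / (2*9.81) = 3347 m

3347 m


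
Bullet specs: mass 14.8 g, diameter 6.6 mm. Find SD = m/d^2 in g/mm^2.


SD = m/d^2 = 14.8/6.6^2 = 0.3398 g/mm^2

0.3398 g/mm^2


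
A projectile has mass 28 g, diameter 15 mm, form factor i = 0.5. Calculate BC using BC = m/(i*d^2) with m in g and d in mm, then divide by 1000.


BC = m/(i*d^2*1000) = 28/(0.5 * 15^2 * 1000) = 0.0002489

0.0002489


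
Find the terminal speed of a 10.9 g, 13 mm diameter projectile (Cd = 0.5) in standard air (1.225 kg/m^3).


A = pi*(d/2)^2 = pi*(13/2000)^2 = 1.32732e-04 m^2
vt = sqrt(2mg/(Cd*rho*A)) = sqrt(2*0.0109*9.81/(0.5 * 1.225 * 1.32732e-04)) = 51.29 m/s

51.29 m/s


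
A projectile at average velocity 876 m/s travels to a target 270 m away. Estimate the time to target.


t = d/v = 270/876 = 0.3082 s

0.3082 s


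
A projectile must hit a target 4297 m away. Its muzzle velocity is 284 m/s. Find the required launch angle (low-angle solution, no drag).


sin(2*theta) = R*g/v0^2 = 4297*9.81/284^2 = 0.522634, theta = arcsin(0.522634)/2 = 15.75°

15.75 degrees


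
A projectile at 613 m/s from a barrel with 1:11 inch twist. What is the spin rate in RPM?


twist_m = 11*0.0254 = 0.2794 m
spin = v/twist = 613/0.2794 = 2193.987 rev/s
RPM = spin*60 = 2193.987*60 ≈ 131639 RPM

131639 RPM


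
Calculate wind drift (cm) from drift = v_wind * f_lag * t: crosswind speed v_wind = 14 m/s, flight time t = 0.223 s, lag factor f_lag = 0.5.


drift = v_wind * lag * t = 14 * 0.5 * 0.223 = 1.561 m ≈ 156.1 cm

156.1 cm


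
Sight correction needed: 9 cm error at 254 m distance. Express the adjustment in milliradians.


1 mrad subtends 1 cm per 10 m of range, so adj = error_cm / (dist_m / 10) = 9 / (254/10) = 0.3543 mrad

0.3543 mrad


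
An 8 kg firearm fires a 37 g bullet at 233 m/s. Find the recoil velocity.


v_recoil = m_p * v_p / m_gun = 0.037 * 233 / 8 = 1.078 m/s

1.078 m/s


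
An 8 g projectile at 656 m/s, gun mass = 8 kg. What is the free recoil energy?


v_r = m_p*v_p/m_gun = 0.008*656/8 = 0.656 m/s, E_r = 0.5*m_gun*v_r^2 = 0.5*8*0.656^2 = 1.721 J

1.721 J


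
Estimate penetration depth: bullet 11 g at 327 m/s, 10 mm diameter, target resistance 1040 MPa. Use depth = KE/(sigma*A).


A = pi*(d/2)^2 = pi*(10/2)^2 = 78.5398 mm^2
E = 0.5*m*v^2 = 0.5*0.011*327^2 = 588.109 J
depth = E/(sigma*A) = 588.109 J / (1040 MPa * 78.5398 mm^2) = 588.109/(1040 * 78.5398) m = 0.00720004 m ≈ 7.2 mm

7.2 mm


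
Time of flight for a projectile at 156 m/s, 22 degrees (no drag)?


T = 2*v0*sin(theta)/g = 2*156*sin(22°)/9.81 = 11.91 s

11.91 s


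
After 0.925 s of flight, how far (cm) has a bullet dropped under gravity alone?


drop = 0.5*g*t^2 = 0.5*9.81*0.925^2 = 4.19684 m ≈ 419.7 cm

419.7 cm


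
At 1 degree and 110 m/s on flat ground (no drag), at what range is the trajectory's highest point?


R = v0^2*sin(2*theta)/g = 110^2*sin(2*1°)/9.81 = 43.0463 m
apex_dist = R/2 = 43.0463/2 = 21.52 m

21.52 m


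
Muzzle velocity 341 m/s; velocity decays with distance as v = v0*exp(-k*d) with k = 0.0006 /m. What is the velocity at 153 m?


v = v0*exp(-k*d) = 341*exp(-0.0006*153) = 311.1 m/s

311.1 m/s


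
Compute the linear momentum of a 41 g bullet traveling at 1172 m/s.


p = m*v = 0.041*1172 = 48.05 kg·m/s

48.05 kg·m/s


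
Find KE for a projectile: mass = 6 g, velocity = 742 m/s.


E = 0.5*m*v^2 = 0.5*0.006*742^2 = 1652 J

1652 J


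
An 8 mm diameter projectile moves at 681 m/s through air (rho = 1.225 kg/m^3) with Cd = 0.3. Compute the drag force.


A = pi*(d/2)^2 = pi*(8/2000)^2 = 5.02655e-05 m^2
Fd = 0.5*Cd*rho*A*v^2 = 0.5*0.3*1.225*5.02655e-05*681^2 = 4.283 N

4.283 N


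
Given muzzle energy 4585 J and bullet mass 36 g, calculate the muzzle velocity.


v = sqrt(2*E/m) = sqrt(2*4585/0.036) = 504.7 m/s

504.7 m/s


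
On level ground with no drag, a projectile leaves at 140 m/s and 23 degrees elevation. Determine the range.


R = v0^2 * sin(2*theta) / g = 140^2 * sin(2*23°) / 9.81 = 1437 m

1437 m


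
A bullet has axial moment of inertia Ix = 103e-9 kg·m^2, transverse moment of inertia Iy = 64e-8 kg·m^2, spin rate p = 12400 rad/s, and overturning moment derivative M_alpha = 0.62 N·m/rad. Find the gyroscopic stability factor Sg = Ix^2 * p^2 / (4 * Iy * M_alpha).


Sg = Ix^2 * p^2 / (4 * Iy * M_alpha) = (103e-9)^2 * 12400^2 / (4 * 64e-8 * 0.62) = 1.028

1.028


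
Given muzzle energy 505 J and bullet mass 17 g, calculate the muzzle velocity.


v = sqrt(2*E/m) = sqrt(2*505/0.017) = 243.7 m/s

243.7 m/s


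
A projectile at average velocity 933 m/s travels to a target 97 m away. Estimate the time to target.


t = d/v = 97/933 = 0.104 s

0.104 s


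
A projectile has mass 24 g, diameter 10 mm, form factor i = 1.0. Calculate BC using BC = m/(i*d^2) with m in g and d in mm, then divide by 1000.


BC = m/(i*d^2*1000) = 24/(1.0 * 10^2 * 1000) = 0.00024

0.00024


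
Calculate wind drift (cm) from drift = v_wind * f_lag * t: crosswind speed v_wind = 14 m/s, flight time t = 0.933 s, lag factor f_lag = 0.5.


drift = v_wind * lag * t = 14 * 0.5 * 0.933 = 6.531 m ≈ 653.1 cm

653.1 cm


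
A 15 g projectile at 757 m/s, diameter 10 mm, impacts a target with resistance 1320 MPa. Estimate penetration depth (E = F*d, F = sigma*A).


A = pi*(d/2)^2 = pi*(10/2)^2 = 78.5398 mm^2
E = 0.5*m*v^2 = 0.5*0.015*757^2 = 4297.87 J
depth = E/(sigma*A) = 4297.87 J / (1320 MPa * 78.5398 mm^2) = 4297.87/(1320 * 78.5398) m = 0.0414562 m ≈ 41.46 mm

41.46 mm


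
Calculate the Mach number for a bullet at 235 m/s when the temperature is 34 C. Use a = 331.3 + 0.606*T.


a = 331.3 + 0.606*(34) = 351.904 m/s
M = v/a = 235/351.904 = 0.6678

0.6678


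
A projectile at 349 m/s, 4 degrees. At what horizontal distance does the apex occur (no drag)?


R = v0^2*sin(2*theta)/g = 349^2*sin(2*4°)/9.81 = 1727.97 m
apex_dist = R/2 = 1727.97/2 = 864 m

864 m


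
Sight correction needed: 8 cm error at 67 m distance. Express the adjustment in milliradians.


1 mrad subtends 1 cm per 10 m of range, so adj = error_cm / (dist_m / 10) = 8 / (67/10) = 1.194 mrad

1.194 mrad


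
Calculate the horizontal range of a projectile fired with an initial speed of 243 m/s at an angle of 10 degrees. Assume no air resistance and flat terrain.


R = v0^2 * sin(2*theta) / g = 243^2 * sin(2*10°) / 9.81 = 2059 m

2059 m


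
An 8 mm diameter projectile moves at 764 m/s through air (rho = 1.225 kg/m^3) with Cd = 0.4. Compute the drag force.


A = pi*(d/2)^2 = pi*(8/2000)^2 = 5.02655e-05 m^2
Fd = 0.5*Cd*rho*A*v^2 = 0.5*0.4*1.225*5.02655e-05*764^2 = 7.188 N

7.188 N


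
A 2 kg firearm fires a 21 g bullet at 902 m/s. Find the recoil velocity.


v_recoil = m_p * v_p / m_gun = 0.021 * 902 / 2 = 9.471 m/s

9.471 m/s


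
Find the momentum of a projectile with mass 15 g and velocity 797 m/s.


p = m*v = 0.015*797 = 11.96 kg·m/s

11.96 kg·m/s


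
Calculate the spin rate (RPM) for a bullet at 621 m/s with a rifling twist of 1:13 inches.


twist_m = 13*0.0254 = 0.3302 m
spin = v/twist = 621/0.3302 = 1880.678 rev/s
RPM = spin*60 = 1880.678*60 ≈ 112841 RPM

112841 RPM


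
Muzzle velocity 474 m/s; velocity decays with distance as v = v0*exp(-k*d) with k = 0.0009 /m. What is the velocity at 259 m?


v = v0*exp(-k*d) = 474*exp(-0.0009*259) = 375.4 m/s

375.4 m/s


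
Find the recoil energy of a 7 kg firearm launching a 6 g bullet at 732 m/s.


v_r = m_p*v_p/m_gun = 0.006*732/7 = 0.627429 m/s, E_r = 0.5*m_gun*v_r^2 = 0.5*7*0.627429^2 = 1.378 J

1.378 J


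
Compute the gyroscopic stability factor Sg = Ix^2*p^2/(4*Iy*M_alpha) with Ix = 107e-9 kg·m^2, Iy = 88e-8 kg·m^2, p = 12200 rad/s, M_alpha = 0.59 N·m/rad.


Sg = Ix^2 * p^2 / (4 * Iy * M_alpha) = (107e-9)^2 * 12200^2 / (4 * 88e-8 * 0.59) = 0.8205

0.8205


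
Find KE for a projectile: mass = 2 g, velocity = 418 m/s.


E = 0.5*m*v^2 = 0.5*0.002*418^2 = 174.7 J

174.7 J


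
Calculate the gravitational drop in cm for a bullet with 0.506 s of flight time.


drop = 0.5*g*t^2 = 0.5*9.81*0.506^2 = 1.25586 m ≈ 125.6 cm

125.6 cm


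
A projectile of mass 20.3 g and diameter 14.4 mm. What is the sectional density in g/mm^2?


SD = m/d^2 = 20.3/14.4^2 = 0.0979 g/mm^2

0.0979 g/mm^2


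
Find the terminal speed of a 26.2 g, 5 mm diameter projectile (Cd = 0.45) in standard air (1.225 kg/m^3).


A = pi*(d/2)^2 = pi*(5/2000)^2 = 1.96350e-05 m^2
vt = sqrt(2mg/(Cd*rho*A)) = sqrt(2*0.0262*9.81/(0.45 * 1.225 * 1.96350e-05)) = 217.9 m/s

217.9 m/s


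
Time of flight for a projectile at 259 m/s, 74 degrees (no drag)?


T = 2*v0*sin(theta)/g = 2*259*sin(74°)/9.81 = 50.76 s

50.76 s


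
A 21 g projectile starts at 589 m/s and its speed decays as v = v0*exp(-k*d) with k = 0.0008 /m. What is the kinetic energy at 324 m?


v = v0*exp(-k*d) = 589*exp(-0.0008*324) = 454.513 m/s
E = 0.5*m*v^2 = 0.5*0.021*454.513^2 = 2169 J

2169 J


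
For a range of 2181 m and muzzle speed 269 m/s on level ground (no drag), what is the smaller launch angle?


sin(2*theta) = R*g/v0^2 = 2181*9.81/269^2 = 0.295679, theta = arcsin(0.295679)/2 = 8.599°

8.599 degrees


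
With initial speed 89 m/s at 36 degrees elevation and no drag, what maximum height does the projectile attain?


H = (v0*sin(theta))^2 / (2g) = (89*sin(36°))^2 / (2*9.81) = 139.5 m

139.5 m


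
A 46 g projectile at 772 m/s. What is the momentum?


p = m*v = 0.046*772 = 35.51 kg·m/s

35.51 kg·m/s


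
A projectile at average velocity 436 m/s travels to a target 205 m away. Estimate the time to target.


t = d/v = 205/436 = 0.4702 s

0.4702 s


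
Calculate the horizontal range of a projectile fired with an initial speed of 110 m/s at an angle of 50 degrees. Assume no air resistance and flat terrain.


R = v0^2 * sin(2*theta) / g = 110^2 * sin(2*50°) / 9.81 = 1215 m

1215 m


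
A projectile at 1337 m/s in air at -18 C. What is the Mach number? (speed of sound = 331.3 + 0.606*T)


a = 331.3 + 0.606*(-18) = 320.392 m/s
M = v/a = 1337/320.392 = 4.173

4.173


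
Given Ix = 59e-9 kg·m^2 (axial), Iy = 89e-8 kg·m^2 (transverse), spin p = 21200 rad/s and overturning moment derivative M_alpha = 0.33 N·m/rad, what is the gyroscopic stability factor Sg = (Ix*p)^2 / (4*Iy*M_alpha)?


Sg = Ix^2 * p^2 / (4 * Iy * M_alpha) = (59e-9)^2 * 21200^2 / (4 * 89e-8 * 0.33) = 1.332

1.332


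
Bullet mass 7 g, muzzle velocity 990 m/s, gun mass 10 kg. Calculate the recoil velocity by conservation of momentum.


v_recoil = m_p * v_p / m_gun = 0.007 * 990 / 10 = 0.693 m/s

0.693 m/s


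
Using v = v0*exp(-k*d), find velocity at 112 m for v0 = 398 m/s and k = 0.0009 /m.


v = v0*exp(-k*d) = 398*exp(-0.0009*112) = 359.8 m/s

359.8 m/s


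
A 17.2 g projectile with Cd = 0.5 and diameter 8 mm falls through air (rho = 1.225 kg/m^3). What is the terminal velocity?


A = pi*(d/2)^2 = pi*(8/2000)^2 = 5.02655e-05 m^2
vt = sqrt(2mg/(Cd*rho*A)) = sqrt(2*0.0172*9.81/(0.5 * 1.225 * 5.02655e-05)) = 104.7 m/s

104.7 m/s


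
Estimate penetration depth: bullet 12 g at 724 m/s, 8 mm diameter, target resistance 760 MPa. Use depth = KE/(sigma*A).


A = pi*(d/2)^2 = pi*(8/2)^2 = 50.2655 mm^2
E = 0.5*m*v^2 = 0.5*0.012*724^2 = 3145.06 J
depth = E/(sigma*A) = 3145.06 J / (760 MPa * 50.2655 mm^2) = 3145.06/(760 * 50.2655) m = 0.0823275 m ≈ 82.33 mm

82.33 mm


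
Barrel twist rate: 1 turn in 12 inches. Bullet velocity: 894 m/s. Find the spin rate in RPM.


twist_m = 12*0.0254 = 0.3048 m
spin = v/twist = 894/0.3048 = 2933.071 rev/s
RPM = spin*60 = 2933.071*60 ≈ 175984 RPM

175984 RPM


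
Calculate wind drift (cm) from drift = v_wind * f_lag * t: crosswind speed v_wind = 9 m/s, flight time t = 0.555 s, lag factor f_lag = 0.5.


drift = v_wind * lag * t = 9 * 0.5 * 0.555 = 2.4975 m ≈ 249.8 cm

249.8 cm


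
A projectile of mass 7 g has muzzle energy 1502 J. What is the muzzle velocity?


v = sqrt(2*E/m) = sqrt(2*1502/0.007) = 655.1 m/s

655.1 m/s


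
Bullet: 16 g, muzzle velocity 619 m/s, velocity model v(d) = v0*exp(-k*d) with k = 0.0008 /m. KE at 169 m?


v = v0*exp(-k*d) = 619*exp(-0.0008*169) = 540.722 m/s
E = 0.5*m*v^2 = 0.5*0.016*540.722^2 = 2339 J

2339 J


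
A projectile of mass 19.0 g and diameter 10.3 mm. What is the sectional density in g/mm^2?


SD = m/d^2 = 19.0/10.3^2 = 0.1791 g/mm^2

0.1791 g/mm^2


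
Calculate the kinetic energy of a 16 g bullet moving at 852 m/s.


E = 0.5*m*v^2 = 0.5*0.016*852^2 = 5807 J

5807 J


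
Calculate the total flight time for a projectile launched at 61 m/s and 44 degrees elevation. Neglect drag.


T = 2*v0*sin(theta)/g = 2*61*sin(44°)/9.81 = 8.639 s

8.639 s


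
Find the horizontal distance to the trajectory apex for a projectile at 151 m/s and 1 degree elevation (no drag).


R = v0^2*sin(2*theta)/g = 151^2*sin(2*1°)/9.81 = 81.1155 m
apex_dist = R/2 = 81.1155/2 = 40.56 m

40.56 m


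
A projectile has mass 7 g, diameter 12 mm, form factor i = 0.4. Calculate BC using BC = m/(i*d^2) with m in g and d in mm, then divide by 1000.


BC = m/(i*d^2*1000) = 7/(0.4 * 12^2 * 1000) = 0.0001215

0.0001215


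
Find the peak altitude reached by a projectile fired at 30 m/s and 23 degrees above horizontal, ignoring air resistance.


H = (v0*sin(theta))^2 / (2g) = (30*sin(23°))^2 / (2*9.81) = 7.003 m

7.003 m


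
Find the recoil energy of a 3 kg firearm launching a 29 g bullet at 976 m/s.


v_r = m_p*v_p/m_gun = 0.029*976/3 = 9.43467 m/s, E_r = 0.5*m_gun*v_r^2 = 0.5*3*9.43467^2 = 133.5 J

133.5 J


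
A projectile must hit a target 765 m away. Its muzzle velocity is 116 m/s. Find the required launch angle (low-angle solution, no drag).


sin(2*theta) = R*g/v0^2 = 765*9.81/116^2 = 0.557718, theta = arcsin(0.557718)/2 = 16.95°

16.95 degrees


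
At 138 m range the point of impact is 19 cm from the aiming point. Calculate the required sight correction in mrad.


1 mrad subtends 1 cm per 10 m of range, so adj = error_cm / (dist_m / 10) = 19 / (138/10) = 1.377 mrad

1.377 mrad


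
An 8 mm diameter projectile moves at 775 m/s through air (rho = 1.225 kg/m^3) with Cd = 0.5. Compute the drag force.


A = pi*(d/2)^2 = pi*(8/2000)^2 = 5.02655e-05 m^2
Fd = 0.5*Cd*rho*A*v^2 = 0.5*0.5*1.225*5.02655e-05*775^2 = 9.246 N

9.246 N


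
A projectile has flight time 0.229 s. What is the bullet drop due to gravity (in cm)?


drop = 0.5*g*t^2 = 0.5*9.81*0.229^2 = 0.257223 m ≈ 25.72 cm

25.72 cm


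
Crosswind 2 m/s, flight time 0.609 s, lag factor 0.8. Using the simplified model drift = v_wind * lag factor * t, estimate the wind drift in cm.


drift = v_wind * lag * t = 2 * 0.8 * 0.609 = 0.9744 m ≈ 97.44 cm

97.44 cm


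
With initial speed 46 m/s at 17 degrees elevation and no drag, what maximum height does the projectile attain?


H = (v0*sin(theta))^2 / (2g) = (46*sin(17°))^2 / (2*9.81) = 9.219 m

9.219 m


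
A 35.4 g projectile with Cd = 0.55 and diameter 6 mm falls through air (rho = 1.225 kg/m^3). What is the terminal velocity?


A = pi*(d/2)^2 = pi*(6/2000)^2 = 2.82743e-05 m^2
vt = sqrt(2mg/(Cd*rho*A)) = sqrt(2*0.0354*9.81/(0.55 * 1.225 * 2.82743e-05)) = 190.9 m/s

190.9 m/s


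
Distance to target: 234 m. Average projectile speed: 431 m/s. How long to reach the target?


t = d/v = 234/431 = 0.5429 s

0.5429 s


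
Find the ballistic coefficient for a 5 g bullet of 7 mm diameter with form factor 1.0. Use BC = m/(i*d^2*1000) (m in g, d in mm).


BC = m/(i*d^2*1000) = 5/(1.0 * 7^2 * 1000) = 0.000102

0.000102


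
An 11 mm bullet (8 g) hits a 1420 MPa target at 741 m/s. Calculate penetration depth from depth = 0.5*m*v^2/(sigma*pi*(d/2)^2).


A = pi*(d/2)^2 = pi*(11/2)^2 = 95.0332 mm^2
E = 0.5*m*v^2 = 0.5*0.008*741^2 = 2196.32 J
depth = E/(sigma*A) = 2196.32 J / (1420 MPa * 95.0332 mm^2) = 2196.32/(1420 * 95.0332) m = 0.0162754 m ≈ 16.28 mm

16.28 mm


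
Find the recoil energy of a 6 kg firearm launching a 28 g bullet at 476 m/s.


v_r = m_p*v_p/m_gun = 0.028*476/6 = 2.22133 m/s, E_r = 0.5*m_gun*v_r^2 = 0.5*6*2.22133^2 = 14.8 J

14.8 J


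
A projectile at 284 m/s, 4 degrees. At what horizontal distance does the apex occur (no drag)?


R = v0^2*sin(2*theta)/g = 284^2*sin(2*4°)/9.81 = 1144.26 m
apex_dist = R/2 = 1144.26/2 = 572.1 m

572.1 m


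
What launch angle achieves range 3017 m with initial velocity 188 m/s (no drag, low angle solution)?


sin(2*theta) = R*g/v0^2 = 3017*9.81/188^2 = 0.837392, theta = arcsin(0.837392)/2 = 28.43°

28.43 degrees


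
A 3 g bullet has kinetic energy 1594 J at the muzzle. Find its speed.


v = sqrt(2*E/m) = sqrt(2*1594/0.003) = 1031 m/s

1031 m/s


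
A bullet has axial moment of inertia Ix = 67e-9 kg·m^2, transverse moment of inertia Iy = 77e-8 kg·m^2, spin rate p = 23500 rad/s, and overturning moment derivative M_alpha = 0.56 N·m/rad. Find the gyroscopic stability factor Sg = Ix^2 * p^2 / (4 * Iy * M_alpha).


Sg = Ix^2 * p^2 / (4 * Iy * M_alpha) = (67e-9)^2 * 23500^2 / (4 * 77e-8 * 0.56) = 1.437

1.437


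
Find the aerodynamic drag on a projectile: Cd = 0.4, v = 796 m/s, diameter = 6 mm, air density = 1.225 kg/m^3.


A = pi*(d/2)^2 = pi*(6/2000)^2 = 2.82743e-05 m^2
Fd = 0.5*Cd*rho*A*v^2 = 0.5*0.4*1.225*2.82743e-05*796^2 = 4.389 N

4.389 N


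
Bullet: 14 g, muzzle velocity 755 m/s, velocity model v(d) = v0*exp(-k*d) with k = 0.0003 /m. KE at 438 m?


v = v0*exp(-k*d) = 755*exp(-0.0003*438) = 662.035 m/s
E = 0.5*m*v^2 = 0.5*0.014*662.035^2 = 3068 J

3068 J


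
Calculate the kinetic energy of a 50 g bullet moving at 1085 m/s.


E = 0.5*m*v^2 = 0.5*0.05*1085^2 = 29431 J

29431 J


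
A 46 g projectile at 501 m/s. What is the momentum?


p = m*v = 0.046*501 = 23.05 kg·m/s

23.05 kg·m/s


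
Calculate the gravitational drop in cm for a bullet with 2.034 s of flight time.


drop = 0.5*g*t^2 = 0.5*9.81*2.034^2 = 20.2928 m ≈ 2029 cm

2029 cm
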